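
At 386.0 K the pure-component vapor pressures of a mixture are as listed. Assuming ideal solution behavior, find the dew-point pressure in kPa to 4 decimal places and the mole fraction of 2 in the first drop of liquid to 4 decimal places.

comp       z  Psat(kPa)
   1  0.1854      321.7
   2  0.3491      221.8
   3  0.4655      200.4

Pdew = 223.5582 kPa, x_2 = 0.3519

At the dew point ψ → 1, so Σzᵢ/Kᵢ = 1 with Kᵢ = Pᵢˢᵃᵗ/P ⇒ 1/P = Σzᵢ/Pᵢˢᵃᵗ.
1/P = 0.1854/321.7 + 0.3491/221.8 + 0.4655/200.4 = 0.0044731 ⇒ P = 223.5582 kPa
xᵢ = zᵢP/Pᵢˢᵃᵗ ⇒ x_2 = 0.3491·223.5582/221.8 = 0.3519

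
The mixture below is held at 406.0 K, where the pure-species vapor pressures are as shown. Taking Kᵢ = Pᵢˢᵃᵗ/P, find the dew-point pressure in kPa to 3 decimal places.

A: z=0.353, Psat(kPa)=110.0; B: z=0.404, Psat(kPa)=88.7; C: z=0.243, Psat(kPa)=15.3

Pdew = 42.290 kPa

At the dew point ψ → 1, so Σzᵢ/Kᵢ = 1 with Kᵢ = Pᵢˢᵃᵗ/P ⇒ 1/P = Σzᵢ/Pᵢˢᵃᵗ.
1/P = 0.353/110.0 + 0.404/88.7 + 0.243/15.3 = 0.023646 ⇒ P = 42.290 kPa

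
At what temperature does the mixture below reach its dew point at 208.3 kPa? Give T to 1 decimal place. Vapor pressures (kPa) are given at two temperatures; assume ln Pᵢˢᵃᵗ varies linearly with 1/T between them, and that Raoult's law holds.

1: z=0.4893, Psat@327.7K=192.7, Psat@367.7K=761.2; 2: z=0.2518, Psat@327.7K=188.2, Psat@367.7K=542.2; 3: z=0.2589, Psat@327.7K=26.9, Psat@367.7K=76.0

Dew-point temperature: Σzᵢ·P/Pᵢˢᵃᵗ(T) = 1. Interpolate ln Pᵢˢᵃᵗ = aᵢ + bᵢ/T.
  T = 327.7 K: ΣzᵢP/Pᵢˢᵃᵗ = 2.8124
  T = 367.7 K: ΣzᵢP/Pᵢˢᵃᵗ = 0.9402
  T = 347.7 K: ΣzᵢP/Pᵢˢᵃᵗ = 1.5727
  T = 357.7 K: ΣzᵢP/Pᵢˢᵃᵗ = 1.2068
  T = 362.7 K: ΣzᵢP/Pᵢˢᵃᵗ = 1.0633
  T = 365.2 K: ΣzᵢP/Pᵢˢᵃᵗ = 0.9994
Interpolating between 362.7 K and 365.2 K gives T ≈ 365.2 K.

T = 365.2 K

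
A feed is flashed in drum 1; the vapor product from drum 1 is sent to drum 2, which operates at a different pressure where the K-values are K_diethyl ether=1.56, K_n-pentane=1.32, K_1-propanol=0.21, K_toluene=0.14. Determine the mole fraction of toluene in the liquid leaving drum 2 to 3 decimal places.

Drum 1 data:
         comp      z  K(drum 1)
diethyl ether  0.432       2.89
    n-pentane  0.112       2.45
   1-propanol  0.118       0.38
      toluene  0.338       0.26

Drum 1:
Let ψ₁ = V/F and solve Σ zᵢ(Kᵢ−1)/(1+ψ₁(Kᵢ−1)) = 0.
g(0) = ΣzᵢKᵢ − 1 = 0.656 and g(1) = 1 − Σzᵢ/Kᵢ = -0.806, so a root lies in (0, 1).
Newton iteration, ψ₁⁰ = 0.69:
  ψ₁ = 0.690: g = -0.2034, g' = -1.261 → ψ₁ = 0.529
  ψ₁ = 0.529: g = -0.0194, g' = -1.061 → ψ₁ = 0.510
Converged at ψ₁ = 0.510.
Drum-1 compositions:
  diethyl ether: x = 0.220, y = 0.635
  n-pentane: x = 0.064, y = 0.158
  1-propanol: x = 0.173, y = 0.066
  toluene: x = 0.543, y = 0.141
Drum-2 feed = drum-1 vapor: z₂ = (0.6355, 0.1577, 0.0656, 0.1412).
Drum 2:
Let ψ₂ = V/F and solve Σ zᵢ(Kᵢ−1)/(1+ψ₂(Kᵢ−1)) = 0.
Feasibility: ΣzᵢKᵢ = 1.233, Σzᵢ/Kᵢ = 1.848 — both > 1, two phases present.
Newton iteration, ψ₂⁰ = 0.53:
  ψ₂ = 0.530: g = 0.0053, g' = -0.604 → ψ₂ = 0.539
Converged at ψ₂ = 0.539.
  diethyl ether: x = 0.488, y = 0.762
  n-pentane: x = 0.135, y = 0.178
  1-propanol: x = 0.114, y = 0.024
  toluene: x = 0.263, y = 0.037

x_toluene (drum 2) = 0.263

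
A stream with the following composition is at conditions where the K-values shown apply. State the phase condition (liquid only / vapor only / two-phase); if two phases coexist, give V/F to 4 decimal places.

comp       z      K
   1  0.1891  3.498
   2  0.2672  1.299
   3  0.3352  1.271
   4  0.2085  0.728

vapor only

ΣzᵢKᵢ = 1.5864; Σzᵢ/Kᵢ = 0.8099.
Since Σzᵢ/Kᵢ < 1 the mixture is above its dew point — single vapor phase.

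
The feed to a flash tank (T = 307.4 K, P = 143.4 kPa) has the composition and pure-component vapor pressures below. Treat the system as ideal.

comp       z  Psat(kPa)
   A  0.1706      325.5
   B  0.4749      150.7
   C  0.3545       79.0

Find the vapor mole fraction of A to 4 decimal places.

y_A = 0.2840

Raoult's law: Kᵢ = Pᵢˢᵃᵗ/P = Pᵢˢᵃᵗ/143.4.
  K_A = 325.5/143.4 = 2.269874, K_B = 150.7/143.4 = 1.050907, K_C = 79.0/143.4 = 0.550907
Let β = V/F and solve Σ zᵢ(Kᵢ−1)/(1+β(Kᵢ−1)) = 0.
g(0) = ΣzᵢKᵢ − 1 = 0.0816 and g(1) = 1 − Σzᵢ/Kᵢ = -0.1705, so a root lies in (0, 1).
Newton–Raphson from β = 0.5:
  β = 0.5000: g = -0.04922, g' = -0.2230 → β = 0.2793
  β = 0.2793: g = 0.00173, g' = -0.2446 → β = 0.2863
  β = 0.2863: g = 0.00000, g' = -0.2433 → β = 0.2864
Converged at β = 0.2864.
Compositions from xᵢ = zᵢ/(1+β(Kᵢ−1)), yᵢ = Kᵢxᵢ:
  A: x = 0.1251, y = 0.2840
  B: x = 0.4681, y = 0.4919
  C: x = 0.4068, y = 0.2241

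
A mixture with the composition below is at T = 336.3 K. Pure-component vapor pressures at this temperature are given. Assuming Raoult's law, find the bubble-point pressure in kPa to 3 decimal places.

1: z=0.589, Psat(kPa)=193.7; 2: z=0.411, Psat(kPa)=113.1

Pbub = 160.573 kPa

At the bubble point ψ → 0, so ΣzᵢKᵢ = 1 with Kᵢ = Pᵢˢᵃᵗ/P ⇒ P = ΣzᵢPᵢˢᵃᵗ.
P = 0.589·193.7 + 0.411·113.1 = 160.573 kPa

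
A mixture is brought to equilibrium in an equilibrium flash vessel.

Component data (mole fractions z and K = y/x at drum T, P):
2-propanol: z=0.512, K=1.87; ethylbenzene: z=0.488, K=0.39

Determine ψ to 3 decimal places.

Material balance + equilibrium reduce to Σ zᵢ(Kᵢ−1)/(1+ψ(Kᵢ−1)) = 0.
Check two-phase: ΣzᵢKᵢ = 1.148 > 1 and Σzᵢ/Kᵢ = 1.525 > 1, so g(0) = 0.148 > 0 and g(1) = -0.525 < 0.
Binary case is linear: z₁(K₁−1)(1+ψ(K₂−1)) + z₂(K₂−1)(1+ψ(K₁−1)) = 0
⇒ ψ = [z₁(K₁−1)+z₂(K₂−1)] / [−(K₁−1)(K₂−1)] = 0.1478/0.5307 = 0.278

ψ = 0.278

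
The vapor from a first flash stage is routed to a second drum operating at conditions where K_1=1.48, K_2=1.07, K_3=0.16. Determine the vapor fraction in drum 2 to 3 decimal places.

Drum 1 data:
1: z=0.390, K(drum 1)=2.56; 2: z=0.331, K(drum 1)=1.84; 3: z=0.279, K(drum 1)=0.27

V/F (drum 2) = 0.399

Drum 1:
Let ψ₁ = V/F and solve Σ zᵢ(Kᵢ−1)/(1+ψ₁(Kᵢ−1)) = 0.
Feasibility: ΣzᵢKᵢ = 1.683, Σzᵢ/Kᵢ = 1.366 — both > 1, two phases present.
Newton–Raphson from ψ₁ = 0.5:
  ψ₁ = 0.500: g = 0.2169, g' = -0.784 → ψ₁ = 0.777
  ψ₁ = 0.777: g = -0.0269, g' = -1.072 → ψ₁ = 0.752
  ψ₁ = 0.752: g = -0.0007, g' = -1.019 → ψ₁ = 0.751
Converged at ψ₁ = 0.751.
Drum-1 compositions:
  1: x = 0.180, y = 0.460
  2: x = 0.203, y = 0.373
  3: x = 0.617, y = 0.167
Drum-2 feed = drum-1 vapor: z₂ = (0.4598, 0.3735, 0.1667).
Drum 2:
Let ψ₂ = V/F and solve Σ zᵢ(Kᵢ−1)/(1+ψ₂(Kᵢ−1)) = 0.
g(0) = ΣzᵢKᵢ − 1 = 0.107 and g(1) = 1 − Σzᵢ/Kᵢ = -0.702, so a root lies in (0, 1).
Iterate (Newton) starting at ψ₂ = 0.69:
  ψ₂ = 0.690: g = -0.1423, g' = -0.727 → ψ₂ = 0.494
  ψ₂ = 0.494: g = -0.0358, g' = -0.415 → ψ₂ = 0.408
  ψ₂ = 0.408: g = -0.0031, g' = -0.348 → ψ₂ = 0.399
Converged at ψ₂ = 0.399.
  1: x = 0.386, y = 0.571
  2: x = 0.363, y = 0.389
  3: x = 0.251, y = 0.040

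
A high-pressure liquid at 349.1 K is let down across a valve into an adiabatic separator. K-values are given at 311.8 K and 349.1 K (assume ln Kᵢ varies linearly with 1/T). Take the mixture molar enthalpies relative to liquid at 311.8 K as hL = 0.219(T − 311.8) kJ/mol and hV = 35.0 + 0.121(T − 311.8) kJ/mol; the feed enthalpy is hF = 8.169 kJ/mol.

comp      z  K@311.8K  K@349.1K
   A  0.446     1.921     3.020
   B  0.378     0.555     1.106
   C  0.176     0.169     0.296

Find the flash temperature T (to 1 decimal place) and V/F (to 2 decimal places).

Adiabatic flash: solve Rachford–Rice at each trial T, then check hF = ψ·hV(T) + (1−ψ)·hL(T).
  T = 311.8 K: K = (1.921, 0.555, 0.169), RR gives ψ = 0.175, H_out = 6.137 kJ/mol
  T = 349.1 K: K = (3.020, 1.106, 0.296), RR gives ψ = 0.920, H_out = 37.006 kJ/mol
  T = 330.5 K: K = (2.441, 0.800, 0.227), RR gives ψ = 0.608, H_out = 24.254 kJ/mol
  T = 321.1 K: K = (2.172, 0.669, 0.197), RR gives ψ = 0.406, H_out = 15.865 kJ/mol
  T = 316.5 K: K = (2.046, 0.611, 0.183), RR gives ψ = 0.296, H_out = 11.260 kJ/mol
  T = 314.1 K: K = (1.981, 0.582, 0.176), RR gives ψ = 0.236, H_out = 8.705 kJ/mol
Linear interpolation between T = 311.8 (H_out = 6.137) and T = 314.1 (H_out = 8.705) on hF = 8.169 gives T ≈ 313.6 K, at which ψ = 0.22.

T = 313.6 K, V/F = 0.22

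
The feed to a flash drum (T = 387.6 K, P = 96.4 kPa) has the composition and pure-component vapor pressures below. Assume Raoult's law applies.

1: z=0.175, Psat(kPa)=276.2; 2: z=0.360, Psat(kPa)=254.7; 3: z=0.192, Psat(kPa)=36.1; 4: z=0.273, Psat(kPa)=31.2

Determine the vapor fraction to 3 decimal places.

Raoult's law: Kᵢ = Pᵢˢᵃᵗ/P = Pᵢˢᵃᵗ/96.4.
  K_1 = 276.2/96.4 = 2.86515, K_2 = 254.7/96.4 = 2.64212, K_3 = 36.1/96.4 = 0.37448, K_4 = 31.2/96.4 = 0.32365
Material balance + equilibrium reduce to Σ zᵢ(Kᵢ−1)/(1+ψ(Kᵢ−1)) = 0.
Feasibility: ΣzᵢKᵢ = 1.613, Σzᵢ/Kᵢ = 1.554 — both > 1, two phases present.
Iterate (Newton) starting at ψ = 0.59:
  ψ = 0.590: g = -0.0419, g' = -0.923 → ψ = 0.545
  ψ = 0.545: g = -0.0004, g' = -0.906 → ψ = 0.544
Converged at ψ = 0.544.

ψ = 0.544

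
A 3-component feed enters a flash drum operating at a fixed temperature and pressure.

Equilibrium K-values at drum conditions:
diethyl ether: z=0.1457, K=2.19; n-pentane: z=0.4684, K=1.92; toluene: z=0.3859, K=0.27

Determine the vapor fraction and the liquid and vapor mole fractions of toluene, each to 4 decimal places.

Iterate (Newton) starting at ψ = 0.5:
  ψ = 0.5000: g = -0.03977, g' = -0.7771 → ψ = 0.4488
  ψ = 0.4488: g = -0.00097, g' = -0.7412 → ψ = 0.4475
Converged at ψ = 0.4475.
Compositions from xᵢ = zᵢ/(1+ψ(Kᵢ−1)), yᵢ = Kᵢxᵢ:
  diethyl ether: x = 0.0951, y = 0.2082
  n-pentane: x = 0.3318, y = 0.6370
  toluene: x = 0.5731, y = 0.1547

ψ = 0.4475, x_toluene = 0.5731, y_toluene = 0.1547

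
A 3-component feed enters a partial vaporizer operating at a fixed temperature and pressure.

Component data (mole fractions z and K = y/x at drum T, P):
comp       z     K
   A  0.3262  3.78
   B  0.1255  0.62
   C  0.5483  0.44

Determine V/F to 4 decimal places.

Material balance + equilibrium reduce to Σ zᵢ(Kᵢ−1)/(1+V/F(Kᵢ−1)) = 0.
g(0) = ΣzᵢKᵢ − 1 = 0.5521 and g(1) = 1 − Σzᵢ/Kᵢ = -0.5349, so a root lies in (0, 1).
Newton iteration, V/F⁰ = 0.5:
  V/F = 0.5000: g = -0.10590, g' = -0.8007 → V/F = 0.3677
  V/F = 0.3677: g = 0.00631, g' = -0.9136 → V/F = 0.3746
  V/F = 0.3746: g = 0.00003, g' = -0.9049 → V/F = 0.3747
Converged at V/F = 0.3747.

V/F = 0.3747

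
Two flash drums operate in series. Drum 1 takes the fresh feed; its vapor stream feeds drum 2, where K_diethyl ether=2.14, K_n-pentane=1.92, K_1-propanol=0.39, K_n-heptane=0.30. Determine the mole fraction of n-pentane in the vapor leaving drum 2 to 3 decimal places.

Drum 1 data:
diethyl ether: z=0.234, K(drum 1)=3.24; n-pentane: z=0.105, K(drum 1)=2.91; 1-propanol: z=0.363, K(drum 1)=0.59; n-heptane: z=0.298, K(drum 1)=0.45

y_n-pentane (drum 2) = 0.230

Drum 1:
Newton–Raphson from ψ₁ = 0.5:
  ψ₁ = 0.500: g = -0.0634, g' = -0.630 → ψ₁ = 0.399
  ψ₁ = 0.399: g = 0.0025, g' = -0.686 → ψ₁ = 0.403
Converged at ψ₁ = 0.403.
Drum-1 compositions:
  diethyl ether: x = 0.123, y = 0.399
  n-pentane: x = 0.059, y = 0.173
  1-propanol: x = 0.435, y = 0.257
  n-heptane: x = 0.383, y = 0.172
Drum-2 feed = drum-1 vapor: z₂ = (0.3985, 0.1727, 0.2566, 0.1723).
Drum 2:
Newton iteration, ψ₂⁰ = 0.61:
  ψ₂ = 0.610: g = -0.0900, g' = -0.739 → ψ₂ = 0.488
  ψ₂ = 0.488: g = -0.0046, g' = -0.672 → ψ₂ = 0.481
Converged at ψ₂ = 0.481.
  diethyl ether: x = 0.257, y = 0.551
  n-pentane: x = 0.120, y = 0.230
  1-propanol: x = 0.363, y = 0.142
  n-heptane: x = 0.260, y = 0.078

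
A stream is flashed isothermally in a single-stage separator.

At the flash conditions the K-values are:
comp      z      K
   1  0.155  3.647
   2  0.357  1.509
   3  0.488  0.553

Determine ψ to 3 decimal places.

ψ = 0.599

Rachford–Rice: g(ψ) = Σ zᵢ(Kᵢ−1)/(1+ψ(Kᵢ−1)) = 0.
Feasibility: ΣzᵢKᵢ = 1.374, Σzᵢ/Kᵢ = 1.162 — both > 1, two phases present.
Iterate (Newton) starting at ψ = 0.59:
  ψ = 0.590: g = 0.0036, g' = -0.400 → ψ = 0.599
Converged at ψ = 0.599.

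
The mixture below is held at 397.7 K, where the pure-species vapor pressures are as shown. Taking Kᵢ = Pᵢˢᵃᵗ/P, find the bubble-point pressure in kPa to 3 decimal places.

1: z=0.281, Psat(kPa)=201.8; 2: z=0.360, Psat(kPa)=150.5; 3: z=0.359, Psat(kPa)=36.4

At the bubble point ψ → 0, so ΣzᵢKᵢ = 1 with Kᵢ = Pᵢˢᵃᵗ/P ⇒ P = ΣzᵢPᵢˢᵃᵗ.
P = 0.281·201.8 + 0.360·150.5 + 0.359·36.4 = 123.953 kPa

Pbub = 123.953 kPa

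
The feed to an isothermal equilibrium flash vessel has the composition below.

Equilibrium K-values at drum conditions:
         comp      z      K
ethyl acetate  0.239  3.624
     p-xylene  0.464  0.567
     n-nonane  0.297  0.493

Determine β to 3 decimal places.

Rachford–Rice: g(β) = Σ zᵢ(Kᵢ−1)/(1+β(Kᵢ−1)) = 0.
g(0) = ΣzᵢKᵢ − 1 = 0.276 and g(1) = 1 − Σzᵢ/Kᵢ = -0.487, so a root lies in (0, 1).
Newton iteration, β⁰ = 0.34:
  β = 0.340: g = -0.0861, g' = -0.691 → β = 0.215
  β = 0.215: g = 0.0101, g' = -0.874 → β = 0.227
Converged at β = 0.227.

β = 0.227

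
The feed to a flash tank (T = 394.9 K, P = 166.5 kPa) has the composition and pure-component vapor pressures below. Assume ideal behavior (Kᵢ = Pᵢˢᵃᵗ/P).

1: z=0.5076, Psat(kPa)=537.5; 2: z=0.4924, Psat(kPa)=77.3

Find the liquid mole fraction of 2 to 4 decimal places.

Raoult's law: Kᵢ = Pᵢˢᵃᵗ/P = Pᵢˢᵃᵗ/166.5.
  K_1 = 537.5/166.5 = 3.228228, K_2 = 77.3/166.5 = 0.464264
Material balance + equilibrium reduce to Σ zᵢ(Kᵢ−1)/(1+ψ(Kᵢ−1)) = 0.
Check two-phase: ΣzᵢKᵢ = 1.8673 > 1 and Σzᵢ/Kᵢ = 1.2178 > 1, so g(0) = 0.8673 > 0 and g(1) = -0.2178 < 0.
Iterate (Newton) starting at ψ = 0.65:
  ψ = 0.6500: g = 0.05723, g' = -0.7531 → ψ = 0.7260
  ψ = 0.7260: g = 0.00038, g' = -0.7463 → ψ = 0.7265
Converged at ψ = 0.7265.
Compositions from xᵢ = zᵢ/(1+ψ(Kᵢ−1)), yᵢ = Kᵢxᵢ:
  1: x = 0.1938, y = 0.6257
  2: x = 0.8062, y = 0.3743

x_2 = 0.8062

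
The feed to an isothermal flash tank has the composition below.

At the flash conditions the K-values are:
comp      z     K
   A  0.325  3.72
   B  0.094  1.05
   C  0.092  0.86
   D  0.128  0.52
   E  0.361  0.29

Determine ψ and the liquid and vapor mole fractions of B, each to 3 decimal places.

Newton–Raphson from ψ = 0.5:
  ψ = 0.500: g = -0.1129, g' = -0.923 → ψ = 0.378
  ψ = 0.378: g = 0.0019, g' = -0.971 → ψ = 0.380
Converged at ψ = 0.380.
Compositions from xᵢ = zᵢ/(1+ψ(Kᵢ−1)), yᵢ = Kᵢxᵢ:
  A: x = 0.160, y = 0.595
  B: x = 0.092, y = 0.097
  C: x = 0.097, y = 0.084
  D: x = 0.157, y = 0.081
  E: x = 0.494, y = 0.143

ψ = 0.380, x_B = 0.092, y_B = 0.097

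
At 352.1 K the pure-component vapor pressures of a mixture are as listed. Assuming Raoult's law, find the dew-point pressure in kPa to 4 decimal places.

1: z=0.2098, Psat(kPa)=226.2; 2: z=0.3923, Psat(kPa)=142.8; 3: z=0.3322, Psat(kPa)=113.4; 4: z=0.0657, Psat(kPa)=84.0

Pdew = 135.3859 kPa

At the dew point ψ → 1, so Σzᵢ/Kᵢ = 1 with Kᵢ = Pᵢˢᵃᵗ/P ⇒ 1/P = Σzᵢ/Pᵢˢᵃᵗ.
1/P = 0.2098/226.2 + 0.3923/142.8 + 0.3322/113.4 + 0.0657/84.0 = 0.0073863 ⇒ P = 135.3859 kPa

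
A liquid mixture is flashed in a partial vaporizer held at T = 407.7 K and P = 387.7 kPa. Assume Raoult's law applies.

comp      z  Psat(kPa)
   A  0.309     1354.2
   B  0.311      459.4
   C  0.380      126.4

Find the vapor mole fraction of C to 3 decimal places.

Raoult's law: Kᵢ = Pᵢˢᵃᵗ/P = Pᵢˢᵃᵗ/387.7.
  K_A = 1354.2/387.7 = 3.49291, K_B = 459.4/387.7 = 1.18494, K_C = 126.4/387.7 = 0.32603
Newton iteration, V/F⁰ = 0.5:
  V/F = 0.500: g = 0.0093, g' = -0.782 → V/F = 0.512
Converged at V/F = 0.512.
Compositions from xᵢ = zᵢ/(1+V/F(Kᵢ−1)), yᵢ = Kᵢxᵢ:
  A: x = 0.136, y = 0.474
  B: x = 0.284, y = 0.337
  C: x = 0.580, y = 0.189

y_C = 0.189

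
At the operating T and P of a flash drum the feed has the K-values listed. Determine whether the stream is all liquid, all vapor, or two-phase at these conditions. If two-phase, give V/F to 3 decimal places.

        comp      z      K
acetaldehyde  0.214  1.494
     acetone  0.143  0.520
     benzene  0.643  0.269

all liquid

ΣzᵢKᵢ = 0.567; Σzᵢ/Kᵢ = 2.809.
Since ΣzᵢKᵢ < 1 the mixture is below its bubble point — single liquid phase.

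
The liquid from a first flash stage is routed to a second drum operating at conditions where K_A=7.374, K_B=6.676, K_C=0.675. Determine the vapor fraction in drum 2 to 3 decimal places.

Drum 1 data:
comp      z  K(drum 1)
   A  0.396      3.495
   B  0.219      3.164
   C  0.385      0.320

V/F (drum 2) = 0.558

Drum 1:
Let ψ₁ = V/F and solve Σ zᵢ(Kᵢ−1)/(1+ψ₁(Kᵢ−1)) = 0.
Feasibility: ΣzᵢKᵢ = 2.200, Σzᵢ/Kᵢ = 1.386 — both > 1, two phases present.
Iterate (Newton) starting at ψ₁ = 0.37:
  ψ₁ = 0.370: g = 0.4271, g' = -1.301 → ψ₁ = 0.698
  ψ₁ = 0.698: g = 0.0504, g' = -1.136 → ψ₁ = 0.743
  ψ₁ = 0.743: g = -0.0009, g' = -1.180 → ψ₁ = 0.742
Converged at ψ₁ = 0.742.
Drum-1 compositions:
  A: x = 0.139, y = 0.485
  B: x = 0.084, y = 0.266
  C: x = 0.777, y = 0.249
Drum-2 feed = drum-1 liquid: z₂ = (0.1389, 0.0840, 0.7771).
Drum 2:
Material balance + equilibrium reduce to Σ zᵢ(Kᵢ−1)/(1+ψ₂(Kᵢ−1)) = 0.
Feasibility: ΣzᵢKᵢ = 2.110, Σzᵢ/Kᵢ = 1.183 — both > 1, two phases present.
Newton–Raphson from ψ₂ = 0.5:
  ψ₂ = 0.500: g = 0.0342, g' = -0.623 → ψ₂ = 0.555
  ψ₂ = 0.555: g = 0.0020, g' = -0.554 → ψ₂ = 0.558
Converged at ψ₂ = 0.558.
  A: x = 0.030, y = 0.225
  B: x = 0.020, y = 0.135
  C: x = 0.949, y = 0.641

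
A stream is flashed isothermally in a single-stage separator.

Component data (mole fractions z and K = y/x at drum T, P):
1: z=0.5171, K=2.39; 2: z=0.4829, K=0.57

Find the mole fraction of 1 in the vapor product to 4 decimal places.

Let β = V/F and solve Σ zᵢ(Kᵢ−1)/(1+β(Kᵢ−1)) = 0.
Check two-phase: ΣzᵢKᵢ = 1.5111 > 1 and Σzᵢ/Kᵢ = 1.0636 > 1, so g(0) = 0.5111 > 0 and g(1) = -0.0636 < 0.
Newton iteration, β⁰ = 0.42:
  β = 0.4200: g = 0.20041, g' = -0.5313 → β = 0.7972
  β = 0.7972: g = 0.02499, g' = -0.4315 → β = 0.8551
Converged at β = 0.8551.
Compositions from xᵢ = zᵢ/(1+β(Kᵢ−1)), yᵢ = Kᵢxᵢ:
  1: x = 0.2363, y = 0.5647
  2: x = 0.7637, y = 0.4353

y_1 = 0.5647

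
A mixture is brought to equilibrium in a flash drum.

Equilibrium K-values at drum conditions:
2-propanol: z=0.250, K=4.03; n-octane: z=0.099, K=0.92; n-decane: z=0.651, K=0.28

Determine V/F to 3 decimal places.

V/F = 0.142

Rachford–Rice: g(V/F) = Σ zᵢ(Kᵢ−1)/(1+V/F(Kᵢ−1)) = 0.
Feasibility: ΣzᵢKᵢ = 1.281, Σzᵢ/Kᵢ = 2.495 — both > 1, two phases present.
Iterate (Newton) starting at V/F = 0.45:
  V/F = 0.450: g = -0.3811, g' = -1.150 → V/F = 0.119
  V/F = 0.119: g = 0.0367, g' = -1.646 → V/F = 0.141
  V/F = 0.141: g = 0.0012, g' = -1.546 → V/F = 0.142
Converged at V/F = 0.142.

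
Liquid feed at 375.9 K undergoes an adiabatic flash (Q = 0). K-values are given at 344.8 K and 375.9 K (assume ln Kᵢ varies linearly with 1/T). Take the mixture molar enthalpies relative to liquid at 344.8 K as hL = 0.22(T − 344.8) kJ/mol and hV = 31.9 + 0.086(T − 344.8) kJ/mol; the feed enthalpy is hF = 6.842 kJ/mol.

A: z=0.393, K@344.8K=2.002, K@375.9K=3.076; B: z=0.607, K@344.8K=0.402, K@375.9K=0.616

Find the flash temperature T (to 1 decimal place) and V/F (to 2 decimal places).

T = 350.4 K, V/F = 0.18

Adiabatic flash: solve Rachford–Rice at each trial T, then check hF = ψ·hV(T) + (1−ψ)·hL(T).
  T = 344.8 K: K = (2.002, 0.402), RR gives ψ = 0.051, H_out = 1.640 kJ/mol
  T = 375.9 K: K = (3.076, 0.616), RR gives ψ = 0.731, H_out = 27.116 kJ/mol
  T = 360.4 K: K = (2.506, 0.503), RR gives ψ = 0.387, H_out = 14.972 kJ/mol
  T = 352.6 K: K = (2.246, 0.451), RR gives ψ = 0.228, H_out = 8.751 kJ/mol
  T = 348.7 K: K = (2.122, 0.426), RR gives ψ = 0.143, H_out = 5.356 kJ/mol
  T = 350.6 K: K = (2.182, 0.438), RR gives ψ = 0.185, H_out = 7.043 kJ/mol
Linear interpolation between T = 348.7 (H_out = 5.356) and T = 350.6 (H_out = 7.043) on hF = 6.842 gives T ≈ 350.4 K, at which ψ = 0.18.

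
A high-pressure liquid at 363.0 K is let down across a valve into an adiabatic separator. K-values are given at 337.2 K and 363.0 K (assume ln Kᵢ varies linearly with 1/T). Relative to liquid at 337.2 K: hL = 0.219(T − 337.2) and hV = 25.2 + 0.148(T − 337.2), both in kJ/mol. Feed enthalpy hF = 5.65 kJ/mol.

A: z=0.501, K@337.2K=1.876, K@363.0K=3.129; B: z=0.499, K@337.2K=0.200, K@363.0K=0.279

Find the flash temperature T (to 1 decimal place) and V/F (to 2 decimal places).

T = 342.4 K, V/F = 0.18

Adiabatic flash: solve Rachford–Rice at each trial T, then check hF = ψ·hV(T) + (1−ψ)·hL(T).
  T = 337.2 K: K = (1.876, 0.200), RR gives ψ = 0.057, H_out = 1.427 kJ/mol
  T = 363.0 K: K = (3.129, 0.279), RR gives ψ = 0.460, H_out = 16.411 kJ/mol
  T = 350.1 K: K = (2.446, 0.238), RR gives ψ = 0.312, H_out = 10.403 kJ/mol
  T = 343.6 K: K = (2.145, 0.218), RR gives ψ = 0.205, H_out = 6.477 kJ/mol
  T = 340.4 K: K = (2.007, 0.209), RR gives ψ = 0.138, H_out = 4.147 kJ/mol
  T = 342.0 K: K = (2.075, 0.214), RR gives ψ = 0.173, H_out = 5.353 kJ/mol
Linear interpolation between T = 342.0 (H_out = 5.353) and T = 343.6 (H_out = 6.477) on hF = 5.65 gives T ≈ 342.4 K, at which ψ = 0.18.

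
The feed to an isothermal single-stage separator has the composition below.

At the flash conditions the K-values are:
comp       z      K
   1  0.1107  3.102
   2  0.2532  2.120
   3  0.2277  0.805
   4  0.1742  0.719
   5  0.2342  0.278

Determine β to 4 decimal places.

Rachford–Rice: g(β) = Σ zᵢ(Kᵢ−1)/(1+β(Kᵢ−1)) = 0.
Feasibility: ΣzᵢKᵢ = 1.2538, Σzᵢ/Kᵢ = 1.5227 — both > 1, two phases present.
Iterate (Newton) starting at β = 0.5:
  β = 0.5000: g = -0.07553, g' = -0.5750 → β = 0.3686
  β = 0.3686: g = -0.00105, g' = -0.5682 → β = 0.3668
Converged at β = 0.3668.

β = 0.3668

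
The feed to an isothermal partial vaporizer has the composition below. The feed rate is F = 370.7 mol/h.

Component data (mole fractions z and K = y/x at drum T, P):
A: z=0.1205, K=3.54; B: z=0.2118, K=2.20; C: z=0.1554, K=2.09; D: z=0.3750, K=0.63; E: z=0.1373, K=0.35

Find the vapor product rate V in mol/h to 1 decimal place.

V = 254.9 mol/h

Rachford–Rice: g(β) = Σ zᵢ(Kᵢ−1)/(1+β(Kᵢ−1)) = 0.
Feasibility: ΣzᵢKᵢ = 1.5016, Σzᵢ/Kᵢ = 1.1922 — both > 1, two phases present.
Iterate (Newton) starting at β = 0.32:
  β = 0.3200: g = 0.20800, g' = -0.6558 → β = 0.6372
  β = 0.6372: g = 0.02700, g' = -0.5326 → β = 0.6879
  β = 0.6879: g = -0.00008, g' = -0.5370 → β = 0.6877
Converged at β = 0.6877.
Then V = β·F = 0.6877·370.7 = 254.9 mol/h and L = F − V = 115.8 mol/h.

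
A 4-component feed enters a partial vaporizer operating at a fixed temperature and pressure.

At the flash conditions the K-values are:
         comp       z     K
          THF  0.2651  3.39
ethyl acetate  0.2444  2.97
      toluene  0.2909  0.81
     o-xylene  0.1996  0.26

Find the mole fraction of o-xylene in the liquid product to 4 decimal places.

x_o-xylene = 0.4693

Newton iteration, β⁰ = 0.64:
  β = 0.6400: g = 0.11992, g' = -0.8303 → β = 0.7844
  β = 0.7844: g = -0.00748, g' = -0.9652 → β = 0.7767
  β = 0.7767: g = -0.00005, g' = -0.9526 → β = 0.7766
Converged at β = 0.7766.
Compositions from xᵢ = zᵢ/(1+β(Kᵢ−1)), yᵢ = Kᵢxᵢ:
  THF: x = 0.0928, y = 0.3147
  ethyl acetate: x = 0.0966, y = 0.2869
  toluene: x = 0.3413, y = 0.2764
  o-xylene: x = 0.4693, y = 0.1220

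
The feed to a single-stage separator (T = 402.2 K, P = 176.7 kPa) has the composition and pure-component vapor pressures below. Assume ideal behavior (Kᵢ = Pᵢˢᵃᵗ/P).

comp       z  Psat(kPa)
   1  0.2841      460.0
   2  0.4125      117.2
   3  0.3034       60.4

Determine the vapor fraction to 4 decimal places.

Raoult's law: Kᵢ = Pᵢˢᵃᵗ/P = Pᵢˢᵃᵗ/176.7.
  K_1 = 460.0/176.7 = 2.603282, K_2 = 117.2/176.7 = 0.663271, K_3 = 60.4/176.7 = 0.341822
Iterate (Newton) starting at ψ = 0.5:
  ψ = 0.5000: g = -0.21184, g' = -0.5846 → ψ = 0.1376
  ψ = 0.1376: g = 0.00792, g' = -0.7005 → ψ = 0.1489
  ψ = 0.1489: g = 0.00006, g' = -0.6893 → ψ = 0.1490
Converged at ψ = 0.1490.

ψ = 0.1490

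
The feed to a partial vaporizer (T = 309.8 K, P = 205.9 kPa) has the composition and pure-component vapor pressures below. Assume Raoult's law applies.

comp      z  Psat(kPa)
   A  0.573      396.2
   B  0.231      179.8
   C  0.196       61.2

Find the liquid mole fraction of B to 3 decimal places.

Raoult's law: Kᵢ = Pᵢˢᵃᵗ/P = Pᵢˢᵃᵗ/205.9.
  K_A = 396.2/205.9 = 1.92424, K_B = 179.8/205.9 = 0.87324, K_C = 61.2/205.9 = 0.29723
Iterate (Newton) starting at ψ = 0.5:
  ψ = 0.500: g = 0.1186, g' = -0.463 → ψ = 0.756
  ψ = 0.756: g = -0.0145, g' = -0.615 → ψ = 0.732
Converged at ψ = 0.732.
Compositions from xᵢ = zᵢ/(1+ψ(Kᵢ−1)), yᵢ = Kᵢxᵢ:
  A: x = 0.342, y = 0.658
  B: x = 0.255, y = 0.222
  C: x = 0.404, y = 0.120

x_B = 0.255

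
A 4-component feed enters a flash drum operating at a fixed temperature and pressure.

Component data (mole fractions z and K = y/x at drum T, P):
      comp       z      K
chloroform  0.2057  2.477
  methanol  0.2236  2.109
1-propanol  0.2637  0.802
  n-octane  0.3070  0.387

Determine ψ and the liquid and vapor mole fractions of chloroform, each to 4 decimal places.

Material balance + equilibrium reduce to Σ zᵢ(Kᵢ−1)/(1+ψ(Kᵢ−1)) = 0.
g(0) = ΣzᵢKᵢ − 1 = 0.3114 and g(1) = 1 − Σzᵢ/Kᵢ = -0.3112, so a root lies in (0, 1).
Iterate (Newton) starting at ψ = 0.5:
  ψ = 0.5000: g = 0.00496, g' = -0.5149 → ψ = 0.5096
Converged at ψ = 0.5096.
Compositions from xᵢ = zᵢ/(1+ψ(Kᵢ−1)), yᵢ = Kᵢxᵢ:
  chloroform: x = 0.1174, y = 0.2907
  methanol: x = 0.1429, y = 0.3013
  1-propanol: x = 0.2933, y = 0.2352
  n-octane: x = 0.4465, y = 0.1728

ψ = 0.5096, x_chloroform = 0.1174, y_chloroform = 0.2907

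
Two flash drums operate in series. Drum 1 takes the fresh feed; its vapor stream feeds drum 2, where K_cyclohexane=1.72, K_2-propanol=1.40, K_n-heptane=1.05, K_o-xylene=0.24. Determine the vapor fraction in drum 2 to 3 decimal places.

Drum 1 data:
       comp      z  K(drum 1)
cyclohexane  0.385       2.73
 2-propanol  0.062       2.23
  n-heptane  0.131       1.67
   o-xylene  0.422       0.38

V/F (drum 2) = 0.465

Drum 1:
Let ψ₁ = V/F and solve Σ zᵢ(Kᵢ−1)/(1+ψ₁(Kᵢ−1)) = 0.
Feasibility: ΣzᵢKᵢ = 1.568, Σzᵢ/Kᵢ = 1.358 — both > 1, two phases present.
Newton iteration, ψ₁⁰ = 0.43:
  ψ₁ = 0.430: g = 0.1432, g' = -0.756 → ψ₁ = 0.619
  ψ₁ = 0.619: g = 0.0021, g' = -0.756 → ψ₁ = 0.622
Converged at ψ₁ = 0.622.
Drum-1 compositions:
  cyclohexane: x = 0.185, y = 0.506
  2-propanol: x = 0.035, y = 0.078
  n-heptane: x = 0.092, y = 0.154
  o-xylene: x = 0.687, y = 0.261
Drum-2 feed = drum-1 vapor: z₂ = (0.5062, 0.0783, 0.1544, 0.2611).
Drum 2:
Newton–Raphson from ψ₂ = 0.67:
  ψ₂ = 0.670: g = -0.1262, g' = -0.754 → ψ₂ = 0.503
  ψ₂ = 0.503: g = -0.0197, g' = -0.545 → ψ₂ = 0.466
  ψ₂ = 0.466: g = -0.0005, g' = -0.518 → ψ₂ = 0.465
Converged at ψ₂ = 0.465.
  cyclohexane: x = 0.379, y = 0.652
  2-propanol: x = 0.066, y = 0.092
  n-heptane: x = 0.151, y = 0.158
  o-xylene: x = 0.404, y = 0.097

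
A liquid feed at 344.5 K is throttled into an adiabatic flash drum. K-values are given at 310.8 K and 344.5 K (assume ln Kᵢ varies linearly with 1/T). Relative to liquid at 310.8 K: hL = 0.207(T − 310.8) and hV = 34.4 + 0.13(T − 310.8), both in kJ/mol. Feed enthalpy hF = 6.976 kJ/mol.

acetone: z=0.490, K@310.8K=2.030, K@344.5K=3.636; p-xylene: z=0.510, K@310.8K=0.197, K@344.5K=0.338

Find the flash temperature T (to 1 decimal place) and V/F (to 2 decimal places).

T = 314.3 K, V/F = 0.18

Adiabatic flash: solve Rachford–Rice at each trial T, then check hF = ψ·hV(T) + (1−ψ)·hL(T).
  T = 310.8 K: K = (2.030, 0.197), RR gives ψ = 0.115, H_out = 3.958 kJ/mol
  T = 344.5 K: K = (3.636, 0.338), RR gives ψ = 0.547, H_out = 24.364 kJ/mol
  T = 327.6 K: K = (2.755, 0.261), RR gives ψ = 0.373, H_out = 15.824 kJ/mol
  T = 319.2 K: K = (2.375, 0.228), RR gives ψ = 0.264, H_out = 10.634 kJ/mol
  T = 315.0 K: K = (2.198, 0.212), RR gives ψ = 0.196, H_out = 7.552 kJ/mol
  T = 312.9 K: K = (2.113, 0.204), RR gives ψ = 0.158, H_out = 5.831 kJ/mol
Linear interpolation between T = 312.9 (H_out = 5.831) and T = 315.0 (H_out = 7.552) on hF = 6.976 gives T ≈ 314.3 K, at which ψ = 0.18.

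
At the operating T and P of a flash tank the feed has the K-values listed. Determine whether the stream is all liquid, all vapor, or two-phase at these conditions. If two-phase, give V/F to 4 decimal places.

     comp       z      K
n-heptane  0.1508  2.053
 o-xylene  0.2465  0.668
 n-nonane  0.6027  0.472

ΣzᵢKᵢ = 0.7587; Σzᵢ/Kᵢ = 1.7194.
Since ΣzᵢKᵢ < 1 the mixture is below its bubble point — single liquid phase.

all liquid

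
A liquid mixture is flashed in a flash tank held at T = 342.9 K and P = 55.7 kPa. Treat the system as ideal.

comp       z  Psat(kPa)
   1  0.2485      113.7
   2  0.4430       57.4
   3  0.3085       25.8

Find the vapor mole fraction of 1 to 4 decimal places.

y_1 = 0.3727

Raoult's law: Kᵢ = Pᵢˢᵃᵗ/P = Pᵢˢᵃᵗ/55.7.
  K_1 = 113.7/55.7 = 2.041293, K_2 = 57.4/55.7 = 1.030521, K_3 = 25.8/55.7 = 0.463196
Material balance + equilibrium reduce to Σ zᵢ(Kᵢ−1)/(1+V/F(Kᵢ−1)) = 0.
g(0) = ΣzᵢKᵢ − 1 = 0.1067 and g(1) = 1 − Σzᵢ/Kᵢ = -0.2176, so a root lies in (0, 1).
Newton iteration, V/F⁰ = 0.34:
  V/F = 0.3400: g = 0.00191, g' = -0.2804 → V/F = 0.3468
Converged at V/F = 0.3468.
Compositions from xᵢ = zᵢ/(1+V/F(Kᵢ−1)), yᵢ = Kᵢxᵢ:
  1: x = 0.1826, y = 0.3727
  2: x = 0.4384, y = 0.4517
  3: x = 0.3791, y = 0.1756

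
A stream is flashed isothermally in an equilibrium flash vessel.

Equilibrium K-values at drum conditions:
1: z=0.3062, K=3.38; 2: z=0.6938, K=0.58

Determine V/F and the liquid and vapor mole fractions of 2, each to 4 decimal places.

V/F = 0.4375, x_2 = 0.8500, y_2 = 0.4930

Binary case is linear: z₁(K₁−1)(1+V/F(K₂−1)) + z₂(K₂−1)(1+V/F(K₁−1)) = 0
⇒ V/F = [z₁(K₁−1)+z₂(K₂−1)] / [−(K₁−1)(K₂−1)] = 0.43736/0.99960 = 0.4375
Compositions from xᵢ = zᵢ/(1+V/F(Kᵢ−1)), yᵢ = Kᵢxᵢ:
  1: x = 0.1500, y = 0.5070
  2: x = 0.8500, y = 0.4930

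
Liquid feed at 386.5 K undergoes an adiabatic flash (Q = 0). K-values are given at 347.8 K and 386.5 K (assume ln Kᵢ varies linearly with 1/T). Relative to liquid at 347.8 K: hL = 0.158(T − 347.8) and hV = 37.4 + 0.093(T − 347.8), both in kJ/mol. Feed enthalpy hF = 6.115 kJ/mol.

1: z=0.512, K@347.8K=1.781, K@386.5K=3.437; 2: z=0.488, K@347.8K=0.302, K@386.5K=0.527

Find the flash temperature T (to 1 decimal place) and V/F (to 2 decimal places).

T = 349.4 K, V/F = 0.16

Adiabatic flash: solve Rachford–Rice at each trial T, then check hF = ψ·hV(T) + (1−ψ)·hL(T).
  T = 347.8 K: K = (1.781, 0.302), RR gives ψ = 0.109, H_out = 4.065 kJ/mol
  T = 386.5 K: K = (3.437, 0.527), RR gives ψ = 0.882, H_out = 36.890 kJ/mol
  T = 367.1 K: K = (2.515, 0.405), RR gives ψ = 0.538, H_out = 22.488 kJ/mol
  T = 357.5 K: K = (2.128, 0.351), RR gives ψ = 0.357, H_out = 14.645 kJ/mol
  T = 352.6 K: K = (1.948, 0.326), RR gives ψ = 0.244, H_out = 9.820 kJ/mol
  T = 350.2 K: K = (1.863, 0.314), RR gives ψ = 0.181, H_out = 7.104 kJ/mol
Linear interpolation between T = 347.8 (H_out = 4.065) and T = 350.2 (H_out = 7.104) on hF = 6.115 gives T ≈ 349.4 K, at which ψ = 0.16.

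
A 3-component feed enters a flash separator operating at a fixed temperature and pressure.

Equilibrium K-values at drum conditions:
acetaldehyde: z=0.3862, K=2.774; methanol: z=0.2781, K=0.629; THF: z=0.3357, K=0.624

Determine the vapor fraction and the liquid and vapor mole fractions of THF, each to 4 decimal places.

Rachford–Rice: g(ψ) = Σ zᵢ(Kᵢ−1)/(1+ψ(Kᵢ−1)) = 0.
Check two-phase: ΣzᵢKᵢ = 1.4557 > 1 and Σzᵢ/Kᵢ = 1.1193 > 1, so g(0) = 0.4557 > 0 and g(1) = -0.1193 < 0.
Iterate (Newton) starting at ψ = 0.57:
  ψ = 0.5700: g = 0.04916, g' = -0.4389 → ψ = 0.6820
  ψ = 0.6820: g = 0.00215, g' = -0.4033 → ψ = 0.6873
Converged at ψ = 0.6873.
Compositions from xᵢ = zᵢ/(1+ψ(Kᵢ−1)), yᵢ = Kᵢxᵢ:
  acetaldehyde: x = 0.1740, y = 0.4827
  methanol: x = 0.3733, y = 0.2348
  THF: x = 0.4527, y = 0.2825

ψ = 0.6873, x_THF = 0.4527, y_THF = 0.2825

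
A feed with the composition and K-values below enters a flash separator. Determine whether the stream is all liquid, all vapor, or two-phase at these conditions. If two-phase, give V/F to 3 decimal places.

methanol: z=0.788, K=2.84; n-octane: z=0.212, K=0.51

ΣzᵢKᵢ = 2.346; Σzᵢ/Kᵢ = 0.693.
Since Σzᵢ/Kᵢ < 1 the mixture is above its dew point — single vapor phase.

all vapor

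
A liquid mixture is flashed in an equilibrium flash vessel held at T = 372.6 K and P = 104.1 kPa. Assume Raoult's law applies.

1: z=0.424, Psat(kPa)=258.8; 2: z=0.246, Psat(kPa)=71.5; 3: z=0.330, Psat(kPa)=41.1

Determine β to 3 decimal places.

Raoult's law: Kᵢ = Pᵢˢᵃᵗ/P = Pᵢˢᵃᵗ/104.1.
  K_1 = 258.8/104.1 = 2.48607, K_2 = 71.5/104.1 = 0.68684, K_3 = 41.1/104.1 = 0.39481
Newton–Raphson from β = 0.5:
  β = 0.500: g = -0.0162, g' = -0.591 → β = 0.473
Converged at β = 0.473.

β = 0.473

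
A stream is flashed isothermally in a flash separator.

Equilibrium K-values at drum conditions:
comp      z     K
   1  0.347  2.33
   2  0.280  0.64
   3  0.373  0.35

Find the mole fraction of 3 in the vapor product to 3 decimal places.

y_3 = 0.146

Newton iteration, V/F⁰ = 0.5:
  V/F = 0.500: g = -0.2049, g' = -0.621 → V/F = 0.170
  V/F = 0.170: g = -0.0036, g' = -0.649 → V/F = 0.165
Converged at V/F = 0.165.
Compositions from xᵢ = zᵢ/(1+V/F(Kᵢ−1)), yᵢ = Kᵢxᵢ:
  1: x = 0.285, y = 0.663
  2: x = 0.298, y = 0.190
  3: x = 0.418, y = 0.146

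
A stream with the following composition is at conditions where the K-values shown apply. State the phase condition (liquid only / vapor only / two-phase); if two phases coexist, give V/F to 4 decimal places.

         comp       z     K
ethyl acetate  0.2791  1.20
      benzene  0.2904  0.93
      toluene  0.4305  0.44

ΣzᵢKᵢ = 0.7944; Σzᵢ/Kᵢ = 1.5233.
Since ΣzᵢKᵢ < 1 the mixture is below its bubble point — single liquid phase.

liquid only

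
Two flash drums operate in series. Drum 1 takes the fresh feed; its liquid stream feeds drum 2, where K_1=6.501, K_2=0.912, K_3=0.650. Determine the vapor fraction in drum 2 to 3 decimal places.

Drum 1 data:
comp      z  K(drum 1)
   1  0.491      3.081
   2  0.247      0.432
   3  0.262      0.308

Drum 1:
Newton–Raphson from ψ₁ = 0.6:
  ψ₁ = 0.600: g = -0.0685, g' = -0.971 → ψ₁ = 0.529
Converged at ψ₁ = 0.529.
Drum-1 compositions:
  1: x = 0.234, y = 0.720
  2: x = 0.353, y = 0.153
  3: x = 0.413, y = 0.127
Drum-2 feed = drum-1 liquid: z₂ = (0.2338, 0.3530, 0.4132).
Drum 2:
Let ψ₂ = V/F and solve Σ zᵢ(Kᵢ−1)/(1+ψ₂(Kᵢ−1)) = 0.
Feasibility: ΣzᵢKᵢ = 2.110, Σzᵢ/Kᵢ = 1.059 — both > 1, two phases present.
Newton–Raphson from ψ₂ = 0.44:
  ψ₂ = 0.440: g = 0.1727, g' = -0.678 → ψ₂ = 0.695
  ψ₂ = 0.695: g = 0.0426, g' = -0.396 → ψ₂ = 0.802
  ψ₂ = 0.802: g = 0.0031, g' = -0.342 → ψ₂ = 0.811
Converged at ψ₂ = 0.811.
  1: x = 0.043, y = 0.278
  2: x = 0.380, y = 0.347
  3: x = 0.577, y = 0.375

V/F (drum 2) = 0.811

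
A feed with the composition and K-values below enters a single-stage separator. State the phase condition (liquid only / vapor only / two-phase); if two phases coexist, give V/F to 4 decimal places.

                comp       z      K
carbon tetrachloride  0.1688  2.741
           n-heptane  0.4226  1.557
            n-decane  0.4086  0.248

two-phase, V/F = 0.2971

ΣzᵢKᵢ = 1.2220; Σzᵢ/Kᵢ = 1.9806.
Both exceed 1, so a two-phase solution exists.
Let ψ = V/F and solve Σ zᵢ(Kᵢ−1)/(1+ψ(Kᵢ−1)) = 0.
Newton iteration, ψ⁰ = 0.5:
  ψ = 0.5000: g = -0.15119, g' = -0.8199 → ψ = 0.3156
  ψ = 0.3156: g = -0.01302, g' = -0.7052 → ψ = 0.2971
Converged at ψ = 0.2971.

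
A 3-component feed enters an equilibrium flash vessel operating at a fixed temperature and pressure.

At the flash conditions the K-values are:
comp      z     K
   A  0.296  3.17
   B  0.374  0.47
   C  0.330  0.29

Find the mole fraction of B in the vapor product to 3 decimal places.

y_B = 0.192

Let β = V/F and solve Σ zᵢ(Kᵢ−1)/(1+β(Kᵢ−1)) = 0.
g(0) = ΣzᵢKᵢ − 1 = 0.210 and g(1) = 1 − Σzᵢ/Kᵢ = -1.027, so a root lies in (0, 1).
Iterate (Newton) starting at β = 0.34:
  β = 0.340: g = -0.1810, g' = -0.907 → β = 0.140
  β = 0.140: g = 0.0179, g' = -1.147 → β = 0.156
Converged at β = 0.156.
Compositions from xᵢ = zᵢ/(1+β(Kᵢ−1)), yᵢ = Kᵢxᵢ:
  A: x = 0.221, y = 0.701
  B: x = 0.408, y = 0.192
  C: x = 0.371, y = 0.108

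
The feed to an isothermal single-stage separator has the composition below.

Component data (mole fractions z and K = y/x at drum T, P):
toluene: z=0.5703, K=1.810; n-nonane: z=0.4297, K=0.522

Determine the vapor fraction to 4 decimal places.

Let ψ = V/F and solve Σ zᵢ(Kᵢ−1)/(1+ψ(Kᵢ−1)) = 0.
g(0) = ΣzᵢKᵢ − 1 = 0.2565 and g(1) = 1 − Σzᵢ/Kᵢ = -0.1383, so a root lies in (0, 1).
Binary case is linear: z₁(K₁−1)(1+ψ(K₂−1)) + z₂(K₂−1)(1+ψ(K₁−1)) = 0
⇒ ψ = [z₁(K₁−1)+z₂(K₂−1)] / [−(K₁−1)(K₂−1)] = 0.25655/0.38718 = 0.6626

ψ = 0.6626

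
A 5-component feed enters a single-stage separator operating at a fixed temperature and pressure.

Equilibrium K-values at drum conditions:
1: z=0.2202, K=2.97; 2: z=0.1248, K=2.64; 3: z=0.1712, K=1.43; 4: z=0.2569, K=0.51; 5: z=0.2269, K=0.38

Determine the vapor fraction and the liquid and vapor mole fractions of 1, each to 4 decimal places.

ψ = 0.5333, x_1 = 0.1074, y_1 = 0.3189

Rachford–Rice: g(ψ) = Σ zᵢ(Kᵢ−1)/(1+ψ(Kᵢ−1)) = 0.
g(0) = ΣzᵢKᵢ − 1 = 0.4455 and g(1) = 1 − Σzᵢ/Kᵢ = -0.3420, so a root lies in (0, 1).
Iterate (Newton) starting at ψ = 0.3:
  ψ = 0.3000: g = 0.15464, g' = -0.7296 → ψ = 0.5119
  ψ = 0.5119: g = 0.01344, g' = -0.6294 → ψ = 0.5333
Converged at ψ = 0.5333.
Compositions from xᵢ = zᵢ/(1+ψ(Kᵢ−1)), yᵢ = Kᵢxᵢ:
  1: x = 0.1074, y = 0.3189
  2: x = 0.0666, y = 0.1757
  3: x = 0.1393, y = 0.1991
  4: x = 0.3478, y = 0.1774
  5: x = 0.3390, y = 0.1288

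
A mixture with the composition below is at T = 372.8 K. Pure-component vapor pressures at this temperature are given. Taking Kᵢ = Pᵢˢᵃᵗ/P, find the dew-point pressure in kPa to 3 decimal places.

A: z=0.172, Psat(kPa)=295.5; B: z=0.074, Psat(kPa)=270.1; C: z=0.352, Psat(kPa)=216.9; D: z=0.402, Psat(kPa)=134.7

Pdew = 183.039 kPa

At the dew point ψ → 1, so Σzᵢ/Kᵢ = 1 with Kᵢ = Pᵢˢᵃᵗ/P ⇒ 1/P = Σzᵢ/Pᵢˢᵃᵗ.
1/P = 0.172/295.5 + 0.074/270.1 + 0.352/216.9 + 0.402/134.7 = 0.005463 ⇒ P = 183.039 kPa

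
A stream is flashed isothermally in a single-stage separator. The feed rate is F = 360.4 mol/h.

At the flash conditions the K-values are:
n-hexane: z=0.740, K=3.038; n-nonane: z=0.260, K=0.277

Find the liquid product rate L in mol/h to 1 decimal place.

L = 37.5 mol/h

Binary case is linear: z₁(K₁−1)(1+ψ(K₂−1)) + z₂(K₂−1)(1+ψ(K₁−1)) = 0
⇒ ψ = [z₁(K₁−1)+z₂(K₂−1)] / [−(K₁−1)(K₂−1)] = 1.3201/1.4735 = 0.896
Then V = ψ·F = 0.8959·360.4 = 322.9 mol/h and L = F − V = 37.5 mol/h.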